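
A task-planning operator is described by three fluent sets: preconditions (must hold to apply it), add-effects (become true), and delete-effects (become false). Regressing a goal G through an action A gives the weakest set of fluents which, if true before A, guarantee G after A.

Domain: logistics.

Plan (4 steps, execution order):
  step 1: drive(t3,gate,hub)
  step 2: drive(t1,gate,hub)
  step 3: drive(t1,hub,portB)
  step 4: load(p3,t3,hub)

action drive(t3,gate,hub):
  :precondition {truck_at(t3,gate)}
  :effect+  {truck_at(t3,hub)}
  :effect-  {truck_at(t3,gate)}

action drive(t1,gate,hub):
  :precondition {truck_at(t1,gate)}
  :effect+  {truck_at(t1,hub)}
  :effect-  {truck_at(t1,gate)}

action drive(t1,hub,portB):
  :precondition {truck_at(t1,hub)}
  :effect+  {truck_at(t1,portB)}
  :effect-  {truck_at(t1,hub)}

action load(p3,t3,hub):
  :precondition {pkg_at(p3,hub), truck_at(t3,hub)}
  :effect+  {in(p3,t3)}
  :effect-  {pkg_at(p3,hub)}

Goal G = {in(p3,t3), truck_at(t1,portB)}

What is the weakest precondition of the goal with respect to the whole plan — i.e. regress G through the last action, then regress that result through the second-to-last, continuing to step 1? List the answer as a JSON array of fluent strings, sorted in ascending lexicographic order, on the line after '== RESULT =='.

Work backward from the goal:
  through step 4 (load(p3,t3,hub)): drop {in(p3,t3)}, keep {truck_at(t1,portB)}, require {pkg_at(p3,hub), truck_at(t3,hub)}
    → {pkg_at(p3,hub), truck_at(t1,portB), truck_at(t3,hub)}
  through step 3 (drive(t1,hub,portB)): drop {truck_at(t1,portB)}, keep {pkg_at(p3,hub), truck_at(t3,hub)}, require {truck_at(t1,hub)}
    → {pkg_at(p3,hub), truck_at(t1,hub), truck_at(t3,hub)}
  through step 2 (drive(t1,gate,hub)): drop {truck_at(t1,hub)}, keep {pkg_at(p3,hub), truck_at(t3,hub)}, require {truck_at(t1,gate)}
    → {pkg_at(p3,hub), truck_at(t1,gate), truck_at(t3,hub)}
  through step 1 (drive(t3,gate,hub)): drop {truck_at(t3,hub)}, keep {pkg_at(p3,hub), truck_at(t1,gate)}, require {truck_at(t3,gate)}
    → {pkg_at(p3,hub), truck_at(t1,gate), truck_at(t3,gate)}

== RESULT ==
["pkg_at(p3,hub)", "truck_at(t1,gate)", "truck_at(t3,gate)"]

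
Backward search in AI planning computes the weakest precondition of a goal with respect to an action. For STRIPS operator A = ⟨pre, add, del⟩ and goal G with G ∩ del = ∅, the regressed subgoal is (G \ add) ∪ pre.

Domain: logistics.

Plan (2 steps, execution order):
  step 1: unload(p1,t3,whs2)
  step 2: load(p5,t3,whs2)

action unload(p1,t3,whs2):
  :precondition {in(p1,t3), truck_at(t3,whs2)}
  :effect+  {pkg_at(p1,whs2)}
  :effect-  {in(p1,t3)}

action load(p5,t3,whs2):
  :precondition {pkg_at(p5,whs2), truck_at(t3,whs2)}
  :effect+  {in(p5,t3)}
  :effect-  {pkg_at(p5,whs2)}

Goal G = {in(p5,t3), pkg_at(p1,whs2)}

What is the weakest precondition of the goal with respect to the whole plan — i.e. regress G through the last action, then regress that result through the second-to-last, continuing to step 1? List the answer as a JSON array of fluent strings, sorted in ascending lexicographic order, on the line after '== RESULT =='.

Work backward from the goal:
  through step 2 (load(p5,t3,whs2)): drop {in(p5,t3)}, keep {pkg_at(p1,whs2)}, require {pkg_at(p5,whs2), truck_at(t3,whs2)}
    → {pkg_at(p1,whs2), pkg_at(p5,whs2), truck_at(t3,whs2)}
  through step 1 (unload(p1,t3,whs2)): drop {pkg_at(p1,whs2)}, keep {pkg_at(p5,whs2), truck_at(t3,whs2)}, require {in(p1,t3), truck_at(t3,whs2)}
    → {in(p1,t3), pkg_at(p5,whs2), truck_at(t3,whs2)}

== RESULT ==
["in(p1,t3)", "pkg_at(p5,whs2)", "truck_at(t3,whs2)"]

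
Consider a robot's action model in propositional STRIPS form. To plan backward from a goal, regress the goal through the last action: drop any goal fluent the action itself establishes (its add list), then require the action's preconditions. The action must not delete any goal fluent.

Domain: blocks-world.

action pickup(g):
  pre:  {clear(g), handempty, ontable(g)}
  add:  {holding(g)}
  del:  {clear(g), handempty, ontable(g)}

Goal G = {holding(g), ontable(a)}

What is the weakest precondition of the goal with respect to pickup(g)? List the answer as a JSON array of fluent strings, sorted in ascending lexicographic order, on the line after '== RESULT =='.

Compute (G \ add) ∪ pre:
  G ∩ del = {}  (empty — regression defined)
  G \ add = {holding(g), ontable(a)} \ {holding(g)} = {ontable(a)}
  ∪ pre   = {ontable(a)} ∪ {clear(g), handempty, ontable(g)}
          = {clear(g), handempty, ontable(a), ontable(g)}

== RESULT ==
["clear(g)", "handempty", "ontable(a)", "ontable(g)"]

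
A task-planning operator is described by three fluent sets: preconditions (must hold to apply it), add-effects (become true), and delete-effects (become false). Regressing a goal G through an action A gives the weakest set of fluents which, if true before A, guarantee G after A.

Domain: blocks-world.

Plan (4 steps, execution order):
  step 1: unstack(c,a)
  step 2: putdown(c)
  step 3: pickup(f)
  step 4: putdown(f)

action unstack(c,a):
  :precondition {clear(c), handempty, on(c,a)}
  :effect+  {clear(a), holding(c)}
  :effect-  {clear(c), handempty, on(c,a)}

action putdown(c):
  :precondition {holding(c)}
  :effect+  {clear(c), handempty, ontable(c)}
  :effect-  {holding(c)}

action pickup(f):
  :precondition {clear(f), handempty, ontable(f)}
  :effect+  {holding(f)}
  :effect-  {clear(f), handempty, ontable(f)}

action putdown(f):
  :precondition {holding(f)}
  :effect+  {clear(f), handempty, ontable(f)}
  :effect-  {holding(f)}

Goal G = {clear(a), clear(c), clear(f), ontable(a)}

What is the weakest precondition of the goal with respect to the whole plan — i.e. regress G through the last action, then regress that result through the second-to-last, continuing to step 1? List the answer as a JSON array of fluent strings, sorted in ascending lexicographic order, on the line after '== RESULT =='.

Work backward from the goal:
  through step 4 (putdown(f)): drop {clear(f)}, keep {clear(a), clear(c), ontable(a)}, require {holding(f)}
    → {clear(a), clear(c), holding(f), ontable(a)}
  through step 3 (pickup(f)): drop {holding(f)}, keep {clear(a), clear(c), ontable(a)}, require {clear(f), handempty, ontable(f)}
    → {clear(a), clear(c), clear(f), handempty, ontable(a), ontable(f)}
  through step 2 (putdown(c)): drop {clear(c), handempty}, keep {clear(a), clear(f), ontable(a), ontable(f)}, require {holding(c)}
    → {clear(a), clear(f), holding(c), ontable(a), ontable(f)}
  through step 1 (unstack(c,a)): drop {clear(a), holding(c)}, keep {clear(f), ontable(a), ontable(f)}, require {clear(c), handempty, on(c,a)}
    → {clear(c), clear(f), handempty, on(c,a), ontable(a), ontable(f)}

== RESULT ==
["clear(c)", "clear(f)", "handempty", "on(c,a)", "ontable(a)", "ontable(f)"]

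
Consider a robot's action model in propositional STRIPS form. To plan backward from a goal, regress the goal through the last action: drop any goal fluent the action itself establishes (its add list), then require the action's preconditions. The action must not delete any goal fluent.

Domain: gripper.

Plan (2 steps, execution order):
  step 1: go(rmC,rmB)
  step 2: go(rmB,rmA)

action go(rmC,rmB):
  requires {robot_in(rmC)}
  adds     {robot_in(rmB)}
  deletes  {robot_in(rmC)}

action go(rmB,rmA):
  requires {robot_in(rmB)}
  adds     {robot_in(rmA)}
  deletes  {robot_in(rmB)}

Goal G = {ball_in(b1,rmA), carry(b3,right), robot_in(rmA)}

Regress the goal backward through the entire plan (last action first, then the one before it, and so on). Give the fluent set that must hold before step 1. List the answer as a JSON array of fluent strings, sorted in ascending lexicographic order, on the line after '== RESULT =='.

Work backward from the goal:
  through step 2 (go(rmB,rmA)): drop {robot_in(rmA)}, keep {ball_in(b1,rmA), carry(b3,right)}, require {robot_in(rmB)}
    → {ball_in(b1,rmA), carry(b3,right), robot_in(rmB)}
  through step 1 (go(rmC,rmB)): drop {robot_in(rmB)}, keep {ball_in(b1,rmA), carry(b3,right)}, require {robot_in(rmC)}
    → {ball_in(b1,rmA), carry(b3,right), robot_in(rmC)}

== RESULT ==
["ball_in(b1,rmA)", "carry(b3,right)", "robot_in(rmC)"]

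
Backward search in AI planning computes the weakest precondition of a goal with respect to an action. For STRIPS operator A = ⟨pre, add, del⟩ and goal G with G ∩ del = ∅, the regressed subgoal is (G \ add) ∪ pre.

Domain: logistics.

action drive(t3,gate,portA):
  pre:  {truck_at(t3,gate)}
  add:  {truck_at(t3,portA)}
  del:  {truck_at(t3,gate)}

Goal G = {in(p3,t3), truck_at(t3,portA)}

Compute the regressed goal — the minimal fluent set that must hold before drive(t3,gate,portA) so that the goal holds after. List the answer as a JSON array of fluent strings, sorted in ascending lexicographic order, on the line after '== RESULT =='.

Regress:
  G ∩ del = {}  (empty — regression defined)
  G \ add = {in(p3,t3), truck_at(t3,portA)} \ {truck_at(t3,portA)} = {in(p3,t3)}
  ∪ pre   = {in(p3,t3)} ∪ {truck_at(t3,gate)}
          = {in(p3,t3), truck_at(t3,gate)}

== RESULT ==
["in(p3,t3)", "truck_at(t3,gate)"]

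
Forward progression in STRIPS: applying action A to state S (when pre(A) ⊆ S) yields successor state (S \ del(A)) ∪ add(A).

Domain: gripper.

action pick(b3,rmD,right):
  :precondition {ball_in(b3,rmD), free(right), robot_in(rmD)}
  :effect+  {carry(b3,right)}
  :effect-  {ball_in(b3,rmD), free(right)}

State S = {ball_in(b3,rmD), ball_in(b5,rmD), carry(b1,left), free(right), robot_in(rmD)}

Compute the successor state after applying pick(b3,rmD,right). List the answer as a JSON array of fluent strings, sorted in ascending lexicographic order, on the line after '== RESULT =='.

Compute (S \ del) ∪ add:
  pre ⊆ S: {ball_in(b3,rmD), free(right), robot_in(rmD)} ⊆ S  — applicable
  S \ del = {ball_in(b5,rmD), carry(b1,left), robot_in(rmD)}
  ∪ add   = {ball_in(b5,rmD), carry(b1,left), carry(b3,right), robot_in(rmD)}

== RESULT ==
["ball_in(b5,rmD)", "carry(b1,left)", "carry(b3,right)", "robot_in(rmD)"]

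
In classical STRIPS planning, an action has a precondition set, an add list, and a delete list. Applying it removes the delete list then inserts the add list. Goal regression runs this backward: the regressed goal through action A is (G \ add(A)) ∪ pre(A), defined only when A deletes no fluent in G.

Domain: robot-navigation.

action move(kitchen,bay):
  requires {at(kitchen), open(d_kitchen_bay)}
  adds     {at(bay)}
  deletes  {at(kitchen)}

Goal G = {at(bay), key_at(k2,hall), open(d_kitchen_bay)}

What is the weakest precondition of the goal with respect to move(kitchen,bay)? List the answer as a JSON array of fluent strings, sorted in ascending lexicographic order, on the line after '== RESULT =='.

Regress:
  G ∩ del = {}  (empty — regression defined)
  G \ add = {at(bay), key_at(k2,hall), open(d_kitchen_bay)} \ {at(bay)} = {key_at(k2,hall), open(d_kitchen_bay)}
  ∪ pre   = {key_at(k2,hall), open(d_kitchen_bay)} ∪ {at(kitchen), open(d_kitchen_bay)}
          = {at(kitchen), key_at(k2,hall), open(d_kitchen_bay)}

== RESULT ==
["at(kitchen)", "key_at(k2,hall)", "open(d_kitchen_bay)"]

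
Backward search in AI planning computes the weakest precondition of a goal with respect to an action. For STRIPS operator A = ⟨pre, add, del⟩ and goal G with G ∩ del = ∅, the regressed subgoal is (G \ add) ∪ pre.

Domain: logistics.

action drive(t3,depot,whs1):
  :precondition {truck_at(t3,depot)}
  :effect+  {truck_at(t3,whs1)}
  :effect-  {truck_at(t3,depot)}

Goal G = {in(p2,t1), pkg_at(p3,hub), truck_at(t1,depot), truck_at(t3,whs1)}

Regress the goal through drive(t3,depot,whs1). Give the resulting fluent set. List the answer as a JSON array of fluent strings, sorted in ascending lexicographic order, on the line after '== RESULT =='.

Regress:
  G ∩ del = {}  (empty — regression defined)
  G \ add = {in(p2,t1), pkg_at(p3,hub), truck_at(t1,depot), truck_at(t3,whs1)} \ {truck_at(t3,whs1)} = {in(p2,t1), pkg_at(p3,hub), truck_at(t1,depot)}
  ∪ pre   = {in(p2,t1), pkg_at(p3,hub), truck_at(t1,depot)} ∪ {truck_at(t3,depot)}
          = {in(p2,t1), pkg_at(p3,hub), truck_at(t1,depot), truck_at(t3,depot)}

== RESULT ==
["in(p2,t1)", "pkg_at(p3,hub)", "truck_at(t1,depot)", "truck_at(t3,depot)"]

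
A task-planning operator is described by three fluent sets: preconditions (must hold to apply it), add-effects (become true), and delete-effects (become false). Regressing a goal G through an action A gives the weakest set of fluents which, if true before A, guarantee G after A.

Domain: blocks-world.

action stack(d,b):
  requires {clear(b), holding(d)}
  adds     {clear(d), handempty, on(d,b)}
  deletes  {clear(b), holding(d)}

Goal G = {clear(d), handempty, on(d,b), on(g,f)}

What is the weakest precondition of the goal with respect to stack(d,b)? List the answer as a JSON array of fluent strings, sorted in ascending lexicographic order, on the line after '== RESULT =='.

Compute (G \ add) ∪ pre:
  G ∩ del = {}  (empty — regression defined)
  G \ add = {clear(d), handempty, on(d,b), on(g,f)} \ {clear(d), handempty, on(d,b)} = {on(g,f)}
  ∪ pre   = {on(g,f)} ∪ {clear(b), holding(d)}
          = {clear(b), holding(d), on(g,f)}

== RESULT ==
["clear(b)", "holding(d)", "on(g,f)"]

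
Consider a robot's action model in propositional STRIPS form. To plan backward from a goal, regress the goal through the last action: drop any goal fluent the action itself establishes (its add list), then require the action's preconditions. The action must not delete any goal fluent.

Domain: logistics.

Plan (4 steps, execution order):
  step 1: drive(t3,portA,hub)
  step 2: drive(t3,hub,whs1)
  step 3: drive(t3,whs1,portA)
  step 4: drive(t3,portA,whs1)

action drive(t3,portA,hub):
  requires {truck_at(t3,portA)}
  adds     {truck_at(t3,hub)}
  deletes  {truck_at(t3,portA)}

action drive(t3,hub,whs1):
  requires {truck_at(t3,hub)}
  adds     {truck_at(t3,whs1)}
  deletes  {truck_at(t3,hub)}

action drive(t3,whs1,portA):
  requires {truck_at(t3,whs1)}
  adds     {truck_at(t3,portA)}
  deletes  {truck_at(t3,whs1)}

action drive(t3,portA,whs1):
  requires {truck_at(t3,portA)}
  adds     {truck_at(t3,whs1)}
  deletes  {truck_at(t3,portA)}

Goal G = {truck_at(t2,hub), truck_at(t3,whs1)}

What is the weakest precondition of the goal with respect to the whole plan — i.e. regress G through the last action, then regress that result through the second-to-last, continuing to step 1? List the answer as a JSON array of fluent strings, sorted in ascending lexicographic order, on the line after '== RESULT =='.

Work backward from the goal:
  through step 4 (drive(t3,portA,whs1)): drop {truck_at(t3,whs1)}, keep {truck_at(t2,hub)}, require {truck_at(t3,portA)}
    → {truck_at(t2,hub), truck_at(t3,portA)}
  through step 3 (drive(t3,whs1,portA)): drop {truck_at(t3,portA)}, keep {truck_at(t2,hub)}, require {truck_at(t3,whs1)}
    → {truck_at(t2,hub), truck_at(t3,whs1)}
  through step 2 (drive(t3,hub,whs1)): drop {truck_at(t3,whs1)}, keep {truck_at(t2,hub)}, require {truck_at(t3,hub)}
    → {truck_at(t2,hub), truck_at(t3,hub)}
  through step 1 (drive(t3,portA,hub)): drop {truck_at(t3,hub)}, keep {truck_at(t2,hub)}, require {truck_at(t3,portA)}
    → {truck_at(t2,hub), truck_at(t3,portA)}

== RESULT ==
["truck_at(t2,hub)", "truck_at(t3,portA)"]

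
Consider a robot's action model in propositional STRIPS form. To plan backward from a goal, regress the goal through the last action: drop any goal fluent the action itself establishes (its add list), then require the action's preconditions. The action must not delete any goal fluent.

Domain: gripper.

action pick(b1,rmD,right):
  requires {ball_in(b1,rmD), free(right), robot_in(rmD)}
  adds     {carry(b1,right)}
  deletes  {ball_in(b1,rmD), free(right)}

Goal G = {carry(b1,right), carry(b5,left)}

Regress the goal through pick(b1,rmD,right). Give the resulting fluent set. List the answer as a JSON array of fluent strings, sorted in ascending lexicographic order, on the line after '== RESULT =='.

Compute (G \ add) ∪ pre:
  G ∩ del = {}  (empty — regression defined)
  G \ add = {carry(b1,right), carry(b5,left)} \ {carry(b1,right)} = {carry(b5,left)}
  ∪ pre   = {carry(b5,left)} ∪ {ball_in(b1,rmD), free(right), robot_in(rmD)}
          = {ball_in(b1,rmD), carry(b5,left), free(right), robot_in(rmD)}

== RESULT ==
["ball_in(b1,rmD)", "carry(b5,left)", "free(right)", "robot_in(rmD)"]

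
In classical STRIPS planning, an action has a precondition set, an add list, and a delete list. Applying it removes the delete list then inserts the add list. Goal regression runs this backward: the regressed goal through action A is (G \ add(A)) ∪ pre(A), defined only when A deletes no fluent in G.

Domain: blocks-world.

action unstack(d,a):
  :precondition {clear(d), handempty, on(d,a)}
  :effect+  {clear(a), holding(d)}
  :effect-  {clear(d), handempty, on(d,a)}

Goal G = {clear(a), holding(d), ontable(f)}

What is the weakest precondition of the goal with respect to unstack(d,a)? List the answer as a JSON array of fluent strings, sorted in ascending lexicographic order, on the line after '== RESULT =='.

Regress:
  G ∩ del = {}  (empty — regression defined)
  G \ add = {clear(a), holding(d), ontable(f)} \ {clear(a), holding(d)} = {ontable(f)}
  ∪ pre   = {ontable(f)} ∪ {clear(d), handempty, on(d,a)}
          = {clear(d), handempty, on(d,a), ontable(f)}

== RESULT ==
["clear(d)", "handempty", "on(d,a)", "ontable(f)"]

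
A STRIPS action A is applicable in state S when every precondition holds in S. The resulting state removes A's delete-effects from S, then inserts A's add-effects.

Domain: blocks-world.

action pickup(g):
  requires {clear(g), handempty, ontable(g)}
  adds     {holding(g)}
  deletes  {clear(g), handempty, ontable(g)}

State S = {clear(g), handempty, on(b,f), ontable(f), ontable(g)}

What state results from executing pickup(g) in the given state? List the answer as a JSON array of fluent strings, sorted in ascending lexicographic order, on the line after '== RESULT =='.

Compute (S \ del) ∪ add:
  pre ⊆ S: {clear(g), handempty, ontable(g)} ⊆ S  — applicable
  S \ del = {on(b,f), ontable(f)}
  ∪ add   = {holding(g), on(b,f), ontable(f)}

== RESULT ==
["holding(g)", "on(b,f)", "ontable(f)"]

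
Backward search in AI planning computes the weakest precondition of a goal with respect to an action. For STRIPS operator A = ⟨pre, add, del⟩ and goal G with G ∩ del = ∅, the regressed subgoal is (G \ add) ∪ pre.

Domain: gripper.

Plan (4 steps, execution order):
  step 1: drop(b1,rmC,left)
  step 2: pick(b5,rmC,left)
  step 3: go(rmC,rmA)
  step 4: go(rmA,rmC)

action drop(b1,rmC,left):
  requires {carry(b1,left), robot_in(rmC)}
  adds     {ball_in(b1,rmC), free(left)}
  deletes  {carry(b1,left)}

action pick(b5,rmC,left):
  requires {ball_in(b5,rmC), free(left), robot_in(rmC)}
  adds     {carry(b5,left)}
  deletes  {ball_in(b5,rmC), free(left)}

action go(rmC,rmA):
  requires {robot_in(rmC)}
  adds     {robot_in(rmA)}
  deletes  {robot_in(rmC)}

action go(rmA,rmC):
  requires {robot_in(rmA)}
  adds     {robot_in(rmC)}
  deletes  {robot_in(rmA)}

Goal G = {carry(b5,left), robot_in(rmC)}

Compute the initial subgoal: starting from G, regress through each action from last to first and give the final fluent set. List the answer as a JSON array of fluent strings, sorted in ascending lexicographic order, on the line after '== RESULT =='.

Work backward from the goal:
  through step 4 (go(rmA,rmC)): drop {robot_in(rmC)}, keep {carry(b5,left)}, require {robot_in(rmA)}
    → {carry(b5,left), robot_in(rmA)}
  through step 3 (go(rmC,rmA)): drop {robot_in(rmA)}, keep {carry(b5,left)}, require {robot_in(rmC)}
    → {carry(b5,left), robot_in(rmC)}
  through step 2 (pick(b5,rmC,left)): drop {carry(b5,left)}, keep {robot_in(rmC)}, require {ball_in(b5,rmC), free(left), robot_in(rmC)}
    → {ball_in(b5,rmC), free(left), robot_in(rmC)}
  through step 1 (drop(b1,rmC,left)): drop {free(left)}, keep {ball_in(b5,rmC), robot_in(rmC)}, require {carry(b1,left), robot_in(rmC)}
    → {ball_in(b5,rmC), carry(b1,left), robot_in(rmC)}

== RESULT ==
["ball_in(b5,rmC)", "carry(b1,left)", "robot_in(rmC)"]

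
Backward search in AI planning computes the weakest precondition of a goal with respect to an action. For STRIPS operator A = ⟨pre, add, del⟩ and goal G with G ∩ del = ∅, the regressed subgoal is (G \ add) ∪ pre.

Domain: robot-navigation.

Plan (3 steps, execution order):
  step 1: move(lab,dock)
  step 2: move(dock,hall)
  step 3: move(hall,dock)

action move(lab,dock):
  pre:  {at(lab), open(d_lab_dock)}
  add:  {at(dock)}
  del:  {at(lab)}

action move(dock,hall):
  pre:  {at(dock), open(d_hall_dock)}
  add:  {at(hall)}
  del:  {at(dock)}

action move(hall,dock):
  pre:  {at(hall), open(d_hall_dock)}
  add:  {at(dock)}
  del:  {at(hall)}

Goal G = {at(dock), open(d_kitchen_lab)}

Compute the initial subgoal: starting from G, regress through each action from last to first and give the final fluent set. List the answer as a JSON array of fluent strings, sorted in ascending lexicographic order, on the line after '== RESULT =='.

Regress step by step:
  through step 3 (move(hall,dock)): drop {at(dock)}, keep {open(d_kitchen_lab)}, require {at(hall), open(d_hall_dock)}
    → {at(hall), open(d_hall_dock), open(d_kitchen_lab)}
  through step 2 (move(dock,hall)): drop {at(hall)}, keep {open(d_hall_dock), open(d_kitchen_lab)}, require {at(dock), open(d_hall_dock)}
    → {at(dock), open(d_hall_dock), open(d_kitchen_lab)}
  through step 1 (move(lab,dock)): drop {at(dock)}, keep {open(d_hall_dock), open(d_kitchen_lab)}, require {at(lab), open(d_lab_dock)}
    → {at(lab), open(d_hall_dock), open(d_kitchen_lab), open(d_lab_dock)}

== RESULT ==
["at(lab)", "open(d_hall_dock)", "open(d_kitchen_lab)", "open(d_lab_dock)"]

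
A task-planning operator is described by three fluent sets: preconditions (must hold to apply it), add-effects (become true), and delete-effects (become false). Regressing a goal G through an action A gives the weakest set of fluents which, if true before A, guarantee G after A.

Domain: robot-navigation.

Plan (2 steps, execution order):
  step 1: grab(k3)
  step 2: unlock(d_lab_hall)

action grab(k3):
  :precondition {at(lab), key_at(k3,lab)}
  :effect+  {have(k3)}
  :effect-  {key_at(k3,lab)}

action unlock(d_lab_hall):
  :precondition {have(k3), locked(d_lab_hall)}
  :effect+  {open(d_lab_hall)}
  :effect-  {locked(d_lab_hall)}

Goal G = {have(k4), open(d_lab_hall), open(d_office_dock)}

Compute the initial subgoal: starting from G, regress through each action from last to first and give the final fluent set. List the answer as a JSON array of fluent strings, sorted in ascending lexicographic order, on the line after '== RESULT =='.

Regress step by step:
  through step 2 (unlock(d_lab_hall)): drop {open(d_lab_hall)}, keep {have(k4), open(d_office_dock)}, require {have(k3), locked(d_lab_hall)}
    → {have(k3), have(k4), locked(d_lab_hall), open(d_office_dock)}
  through step 1 (grab(k3)): drop {have(k3)}, keep {have(k4), locked(d_lab_hall), open(d_office_dock)}, require {at(lab), key_at(k3,lab)}
    → {at(lab), have(k4), key_at(k3,lab), locked(d_lab_hall), open(d_office_dock)}

== RESULT ==
["at(lab)", "have(k4)", "key_at(k3,lab)", "locked(d_lab_hall)", "open(d_office_dock)"]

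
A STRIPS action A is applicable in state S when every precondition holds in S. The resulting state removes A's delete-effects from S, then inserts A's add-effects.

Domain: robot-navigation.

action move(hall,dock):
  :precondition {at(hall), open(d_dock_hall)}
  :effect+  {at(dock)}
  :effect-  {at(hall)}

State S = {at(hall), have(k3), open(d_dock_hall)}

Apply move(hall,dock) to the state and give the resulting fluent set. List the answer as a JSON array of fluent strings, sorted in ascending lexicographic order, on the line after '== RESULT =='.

Compute (S \ del) ∪ add:
  pre ⊆ S: {at(hall), open(d_dock_hall)} ⊆ S  — applicable
  S \ del = {have(k3), open(d_dock_hall)}
  ∪ add   = {at(dock), have(k3), open(d_dock_hall)}

== RESULT ==
["at(dock)", "have(k3)", "open(d_dock_hall)"]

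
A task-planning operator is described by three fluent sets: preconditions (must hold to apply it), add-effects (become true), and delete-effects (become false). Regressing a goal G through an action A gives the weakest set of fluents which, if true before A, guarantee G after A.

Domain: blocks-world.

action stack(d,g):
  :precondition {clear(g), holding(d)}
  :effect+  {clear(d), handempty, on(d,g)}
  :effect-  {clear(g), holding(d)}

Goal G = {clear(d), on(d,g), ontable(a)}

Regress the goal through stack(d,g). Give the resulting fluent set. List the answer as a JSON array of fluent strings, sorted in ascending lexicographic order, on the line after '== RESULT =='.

Compute (G \ add) ∪ pre:
  G ∩ del = {}  (empty — regression defined)
  G \ add = {clear(d), on(d,g), ontable(a)} \ {clear(d), handempty, on(d,g)} = {ontable(a)}
  ∪ pre   = {ontable(a)} ∪ {clear(g), holding(d)}
          = {clear(g), holding(d), ontable(a)}

== RESULT ==
["clear(g)", "holding(d)", "ontable(a)"]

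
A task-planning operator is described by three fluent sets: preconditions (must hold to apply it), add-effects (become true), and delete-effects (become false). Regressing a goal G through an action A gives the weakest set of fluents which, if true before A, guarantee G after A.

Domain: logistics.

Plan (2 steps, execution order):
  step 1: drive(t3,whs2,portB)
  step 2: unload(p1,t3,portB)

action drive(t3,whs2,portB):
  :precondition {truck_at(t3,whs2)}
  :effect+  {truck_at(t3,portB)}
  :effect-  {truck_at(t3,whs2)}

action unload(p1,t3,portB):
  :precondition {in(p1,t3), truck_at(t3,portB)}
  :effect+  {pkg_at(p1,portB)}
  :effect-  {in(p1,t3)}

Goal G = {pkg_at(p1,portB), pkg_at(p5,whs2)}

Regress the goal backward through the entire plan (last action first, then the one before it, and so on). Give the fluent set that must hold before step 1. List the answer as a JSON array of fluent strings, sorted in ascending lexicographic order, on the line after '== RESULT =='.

Regress step by step:
  through step 2 (unload(p1,t3,portB)): drop {pkg_at(p1,portB)}, keep {pkg_at(p5,whs2)}, require {in(p1,t3), truck_at(t3,portB)}
    → {in(p1,t3), pkg_at(p5,whs2), truck_at(t3,portB)}
  through step 1 (drive(t3,whs2,portB)): drop {truck_at(t3,portB)}, keep {in(p1,t3), pkg_at(p5,whs2)}, require {truck_at(t3,whs2)}
    → {in(p1,t3), pkg_at(p5,whs2), truck_at(t3,whs2)}

== RESULT ==
["in(p1,t3)", "pkg_at(p5,whs2)", "truck_at(t3,whs2)"]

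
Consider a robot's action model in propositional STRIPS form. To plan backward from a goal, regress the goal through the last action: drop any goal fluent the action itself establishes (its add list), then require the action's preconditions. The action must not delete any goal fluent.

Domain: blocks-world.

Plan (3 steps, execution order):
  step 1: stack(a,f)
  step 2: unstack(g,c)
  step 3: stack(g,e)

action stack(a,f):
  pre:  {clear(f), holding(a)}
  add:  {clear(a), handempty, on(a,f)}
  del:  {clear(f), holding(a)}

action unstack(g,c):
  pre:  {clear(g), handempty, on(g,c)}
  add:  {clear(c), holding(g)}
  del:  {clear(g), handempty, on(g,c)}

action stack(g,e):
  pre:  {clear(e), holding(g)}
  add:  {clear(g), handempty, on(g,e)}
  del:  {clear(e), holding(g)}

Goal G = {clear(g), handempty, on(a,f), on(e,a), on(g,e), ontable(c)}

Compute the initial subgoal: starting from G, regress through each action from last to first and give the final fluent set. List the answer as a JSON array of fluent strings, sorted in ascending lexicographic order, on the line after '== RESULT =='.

Regress step by step:
  through step 3 (stack(g,e)): drop {clear(g), handempty, on(g,e)}, keep {on(a,f), on(e,a), ontable(c)}, require {clear(e), holding(g)}
    → {clear(e), holding(g), on(a,f), on(e,a), ontable(c)}
  through step 2 (unstack(g,c)): drop {holding(g)}, keep {clear(e), on(a,f), on(e,a), ontable(c)}, require {clear(g), handempty, on(g,c)}
    → {clear(e), clear(g), handempty, on(a,f), on(e,a), on(g,c), ontable(c)}
  through step 1 (stack(a,f)): drop {handempty, on(a,f)}, keep {clear(e), clear(g), on(e,a), on(g,c), ontable(c)}, require {clear(f), holding(a)}
    → {clear(e), clear(f), clear(g), holding(a), on(e,a), on(g,c), ontable(c)}

== RESULT ==
["clear(e)", "clear(f)", "clear(g)", "holding(a)", "on(e,a)", "on(g,c)", "ontable(c)"]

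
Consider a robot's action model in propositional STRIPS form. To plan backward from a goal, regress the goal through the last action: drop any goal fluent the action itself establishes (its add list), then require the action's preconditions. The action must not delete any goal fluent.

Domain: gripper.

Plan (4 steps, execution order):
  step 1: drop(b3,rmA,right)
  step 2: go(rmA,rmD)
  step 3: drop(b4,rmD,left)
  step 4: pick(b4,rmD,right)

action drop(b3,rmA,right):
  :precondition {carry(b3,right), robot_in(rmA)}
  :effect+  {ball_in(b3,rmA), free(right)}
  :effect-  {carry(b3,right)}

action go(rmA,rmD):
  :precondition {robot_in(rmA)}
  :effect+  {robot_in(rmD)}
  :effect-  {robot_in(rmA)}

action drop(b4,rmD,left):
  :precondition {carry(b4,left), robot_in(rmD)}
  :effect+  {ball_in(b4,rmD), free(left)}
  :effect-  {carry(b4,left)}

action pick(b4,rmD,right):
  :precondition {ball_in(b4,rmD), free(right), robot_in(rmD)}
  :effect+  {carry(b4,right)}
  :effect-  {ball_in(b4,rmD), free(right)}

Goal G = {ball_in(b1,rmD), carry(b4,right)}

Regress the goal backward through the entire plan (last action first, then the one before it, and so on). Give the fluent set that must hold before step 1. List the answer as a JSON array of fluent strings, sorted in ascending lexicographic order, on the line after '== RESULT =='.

Work backward from the goal:
  through step 4 (pick(b4,rmD,right)): drop {carry(b4,right)}, keep {ball_in(b1,rmD)}, require {ball_in(b4,rmD), free(right), robot_in(rmD)}
    → {ball_in(b1,rmD), ball_in(b4,rmD), free(right), robot_in(rmD)}
  through step 3 (drop(b4,rmD,left)): drop {ball_in(b4,rmD)}, keep {ball_in(b1,rmD), free(right), robot_in(rmD)}, require {carry(b4,left), robot_in(rmD)}
    → {ball_in(b1,rmD), carry(b4,left), free(right), robot_in(rmD)}
  through step 2 (go(rmA,rmD)): drop {robot_in(rmD)}, keep {ball_in(b1,rmD), carry(b4,left), free(right)}, require {robot_in(rmA)}
    → {ball_in(b1,rmD), carry(b4,left), free(right), robot_in(rmA)}
  through step 1 (drop(b3,rmA,right)): drop {free(right)}, keep {ball_in(b1,rmD), carry(b4,left), robot_in(rmA)}, require {carry(b3,right), robot_in(rmA)}
    → {ball_in(b1,rmD), carry(b3,right), carry(b4,left), robot_in(rmA)}

== RESULT ==
["ball_in(b1,rmD)", "carry(b3,right)", "carry(b4,left)", "robot_in(rmA)"]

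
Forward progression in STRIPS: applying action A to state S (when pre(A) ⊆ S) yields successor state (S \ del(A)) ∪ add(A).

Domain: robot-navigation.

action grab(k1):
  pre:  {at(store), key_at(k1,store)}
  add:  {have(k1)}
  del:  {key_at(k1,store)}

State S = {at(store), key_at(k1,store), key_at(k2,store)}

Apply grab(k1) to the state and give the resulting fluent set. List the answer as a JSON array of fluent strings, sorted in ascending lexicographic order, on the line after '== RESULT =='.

Compute (S \ del) ∪ add:
  pre ⊆ S: {at(store), key_at(k1,store)} ⊆ S  — applicable
  S \ del = {at(store), key_at(k2,store)}
  ∪ add   = {at(store), have(k1), key_at(k2,store)}

== RESULT ==
["at(store)", "have(k1)", "key_at(k2,store)"]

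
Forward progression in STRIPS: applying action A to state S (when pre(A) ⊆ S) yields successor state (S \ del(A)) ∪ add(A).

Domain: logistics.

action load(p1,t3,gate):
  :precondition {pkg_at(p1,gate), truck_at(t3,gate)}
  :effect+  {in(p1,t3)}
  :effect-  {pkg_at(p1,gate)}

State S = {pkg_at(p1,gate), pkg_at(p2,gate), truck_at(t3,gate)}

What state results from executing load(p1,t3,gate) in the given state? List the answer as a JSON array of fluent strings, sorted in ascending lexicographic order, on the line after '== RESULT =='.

Progress:
  pre ⊆ S: {pkg_at(p1,gate), truck_at(t3,gate)} ⊆ S  — applicable
  S \ del = {pkg_at(p2,gate), truck_at(t3,gate)}
  ∪ add   = {in(p1,t3), pkg_at(p2,gate), truck_at(t3,gate)}

== RESULT ==
["in(p1,t3)", "pkg_at(p2,gate)", "truck_at(t3,gate)"]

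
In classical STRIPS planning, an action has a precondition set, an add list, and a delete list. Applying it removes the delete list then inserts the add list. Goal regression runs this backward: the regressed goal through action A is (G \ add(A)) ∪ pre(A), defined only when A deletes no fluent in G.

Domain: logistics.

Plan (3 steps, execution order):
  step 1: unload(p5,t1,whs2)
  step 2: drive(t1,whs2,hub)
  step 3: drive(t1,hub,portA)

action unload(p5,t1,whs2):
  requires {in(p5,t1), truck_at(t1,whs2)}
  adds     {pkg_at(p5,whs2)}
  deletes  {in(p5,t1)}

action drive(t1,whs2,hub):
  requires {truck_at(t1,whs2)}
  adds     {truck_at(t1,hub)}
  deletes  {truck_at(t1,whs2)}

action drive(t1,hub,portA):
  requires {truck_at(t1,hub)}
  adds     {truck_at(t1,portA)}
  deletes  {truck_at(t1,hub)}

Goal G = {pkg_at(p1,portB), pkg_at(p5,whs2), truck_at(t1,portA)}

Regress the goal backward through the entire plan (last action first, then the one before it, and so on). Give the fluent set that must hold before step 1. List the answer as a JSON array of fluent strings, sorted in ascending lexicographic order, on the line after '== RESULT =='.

Regress step by step:
  through step 3 (drive(t1,hub,portA)): drop {truck_at(t1,portA)}, keep {pkg_at(p1,portB), pkg_at(p5,whs2)}, require {truck_at(t1,hub)}
    → {pkg_at(p1,portB), pkg_at(p5,whs2), truck_at(t1,hub)}
  through step 2 (drive(t1,whs2,hub)): drop {truck_at(t1,hub)}, keep {pkg_at(p1,portB), pkg_at(p5,whs2)}, require {truck_at(t1,whs2)}
    → {pkg_at(p1,portB), pkg_at(p5,whs2), truck_at(t1,whs2)}
  through step 1 (unload(p5,t1,whs2)): drop {pkg_at(p5,whs2)}, keep {pkg_at(p1,portB), truck_at(t1,whs2)}, require {in(p5,t1), truck_at(t1,whs2)}
    → {in(p5,t1), pkg_at(p1,portB), truck_at(t1,whs2)}

== RESULT ==
["in(p5,t1)", "pkg_at(p1,portB)", "truck_at(t1,whs2)"]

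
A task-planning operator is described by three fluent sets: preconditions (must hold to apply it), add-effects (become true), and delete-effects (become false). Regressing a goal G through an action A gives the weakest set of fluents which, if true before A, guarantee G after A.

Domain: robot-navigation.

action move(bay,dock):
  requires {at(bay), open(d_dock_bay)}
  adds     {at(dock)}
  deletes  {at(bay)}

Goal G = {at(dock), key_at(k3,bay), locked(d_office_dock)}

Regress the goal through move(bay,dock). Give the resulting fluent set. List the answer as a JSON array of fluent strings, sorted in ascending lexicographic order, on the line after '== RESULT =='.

Regress:
  G ∩ del = {}  (empty — regression defined)
  G \ add = {at(dock), key_at(k3,bay), locked(d_office_dock)} \ {at(dock)} = {key_at(k3,bay), locked(d_office_dock)}
  ∪ pre   = {key_at(k3,bay), locked(d_office_dock)} ∪ {at(bay), open(d_dock_bay)}
          = {at(bay), key_at(k3,bay), locked(d_office_dock), open(d_dock_bay)}

== RESULT ==
["at(bay)", "key_at(k3,bay)", "locked(d_office_dock)", "open(d_dock_bay)"]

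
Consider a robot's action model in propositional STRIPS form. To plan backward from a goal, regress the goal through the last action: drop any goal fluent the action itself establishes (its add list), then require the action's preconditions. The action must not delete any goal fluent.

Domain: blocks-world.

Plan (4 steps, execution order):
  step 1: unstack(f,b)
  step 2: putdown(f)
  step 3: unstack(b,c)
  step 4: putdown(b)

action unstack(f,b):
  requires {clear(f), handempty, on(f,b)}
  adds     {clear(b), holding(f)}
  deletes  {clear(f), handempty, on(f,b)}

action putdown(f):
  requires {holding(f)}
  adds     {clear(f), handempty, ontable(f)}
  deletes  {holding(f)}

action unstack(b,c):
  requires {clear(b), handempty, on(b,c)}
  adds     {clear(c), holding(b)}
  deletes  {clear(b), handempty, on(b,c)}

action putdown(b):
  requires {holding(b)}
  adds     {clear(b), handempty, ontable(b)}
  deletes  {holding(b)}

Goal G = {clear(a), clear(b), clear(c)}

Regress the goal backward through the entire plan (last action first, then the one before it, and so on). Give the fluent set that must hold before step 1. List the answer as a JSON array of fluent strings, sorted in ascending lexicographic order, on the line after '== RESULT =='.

Regress step by step:
  through step 4 (putdown(b)): drop {clear(b)}, keep {clear(a), clear(c)}, require {holding(b)}
    → {clear(a), clear(c), holding(b)}
  through step 3 (unstack(b,c)): drop {clear(c), holding(b)}, keep {clear(a)}, require {clear(b), handempty, on(b,c)}
    → {clear(a), clear(b), handempty, on(b,c)}
  through step 2 (putdown(f)): drop {handempty}, keep {clear(a), clear(b), on(b,c)}, require {holding(f)}
    → {clear(a), clear(b), holding(f), on(b,c)}
  through step 1 (unstack(f,b)): drop {clear(b), holding(f)}, keep {clear(a), on(b,c)}, require {clear(f), handempty, on(f,b)}
    → {clear(a), clear(f), handempty, on(b,c), on(f,b)}

== RESULT ==
["clear(a)", "clear(f)", "handempty", "on(b,c)", "on(f,b)"]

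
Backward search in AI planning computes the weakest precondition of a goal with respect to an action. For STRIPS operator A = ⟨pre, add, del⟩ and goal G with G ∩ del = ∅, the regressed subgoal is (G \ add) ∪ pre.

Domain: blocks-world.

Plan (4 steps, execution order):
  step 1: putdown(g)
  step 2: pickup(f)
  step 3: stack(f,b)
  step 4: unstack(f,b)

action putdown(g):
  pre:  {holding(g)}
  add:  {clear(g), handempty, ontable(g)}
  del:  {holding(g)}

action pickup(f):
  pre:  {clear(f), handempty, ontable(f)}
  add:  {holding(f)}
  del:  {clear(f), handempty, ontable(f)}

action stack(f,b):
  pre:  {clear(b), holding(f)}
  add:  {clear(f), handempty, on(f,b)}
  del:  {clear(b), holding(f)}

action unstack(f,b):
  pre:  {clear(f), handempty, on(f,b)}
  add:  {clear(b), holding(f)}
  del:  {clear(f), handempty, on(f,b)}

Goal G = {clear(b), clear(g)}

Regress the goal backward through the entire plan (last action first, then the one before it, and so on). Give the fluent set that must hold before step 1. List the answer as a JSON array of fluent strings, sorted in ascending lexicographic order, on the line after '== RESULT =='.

Regress step by step:
  through step 4 (unstack(f,b)): drop {clear(b)}, keep {clear(g)}, require {clear(f), handempty, on(f,b)}
    → {clear(f), clear(g), handempty, on(f,b)}
  through step 3 (stack(f,b)): drop {clear(f), handempty, on(f,b)}, keep {clear(g)}, require {clear(b), holding(f)}
    → {clear(b), clear(g), holding(f)}
  through step 2 (pickup(f)): drop {holding(f)}, keep {clear(b), clear(g)}, require {clear(f), handempty, ontable(f)}
    → {clear(b), clear(f), clear(g), handempty, ontable(f)}
  through step 1 (putdown(g)): drop {clear(g), handempty}, keep {clear(b), clear(f), ontable(f)}, require {holding(g)}
    → {clear(b), clear(f), holding(g), ontable(f)}

== RESULT ==
["clear(b)", "clear(f)", "holding(g)", "ontable(f)"]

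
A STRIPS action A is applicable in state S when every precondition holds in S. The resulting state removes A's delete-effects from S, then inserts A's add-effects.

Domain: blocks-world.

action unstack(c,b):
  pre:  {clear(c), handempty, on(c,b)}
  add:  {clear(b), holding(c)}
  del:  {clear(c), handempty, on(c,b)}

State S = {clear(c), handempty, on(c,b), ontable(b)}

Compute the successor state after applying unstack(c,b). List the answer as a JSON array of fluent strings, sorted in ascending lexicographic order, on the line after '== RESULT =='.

Compute (S \ del) ∪ add:
  pre ⊆ S: {clear(c), handempty, on(c,b)} ⊆ S  — applicable
  S \ del = {ontable(b)}
  ∪ add   = {clear(b), holding(c), ontable(b)}

== RESULT ==
["clear(b)", "holding(c)", "ontable(b)"]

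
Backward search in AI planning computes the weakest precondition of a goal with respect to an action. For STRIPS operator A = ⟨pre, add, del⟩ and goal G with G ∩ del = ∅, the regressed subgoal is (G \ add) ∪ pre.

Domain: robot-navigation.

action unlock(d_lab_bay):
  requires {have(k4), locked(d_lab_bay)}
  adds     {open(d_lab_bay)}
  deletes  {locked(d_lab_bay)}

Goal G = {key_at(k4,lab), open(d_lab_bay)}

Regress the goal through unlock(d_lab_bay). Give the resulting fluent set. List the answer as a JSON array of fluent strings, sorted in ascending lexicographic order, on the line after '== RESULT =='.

Compute (G \ add) ∪ pre:
  G ∩ del = {}  (empty — regression defined)
  G \ add = {key_at(k4,lab), open(d_lab_bay)} \ {open(d_lab_bay)} = {key_at(k4,lab)}
  ∪ pre   = {key_at(k4,lab)} ∪ {have(k4), locked(d_lab_bay)}
          = {have(k4), key_at(k4,lab), locked(d_lab_bay)}

== RESULT ==
["have(k4)", "key_at(k4,lab)", "locked(d_lab_bay)"]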